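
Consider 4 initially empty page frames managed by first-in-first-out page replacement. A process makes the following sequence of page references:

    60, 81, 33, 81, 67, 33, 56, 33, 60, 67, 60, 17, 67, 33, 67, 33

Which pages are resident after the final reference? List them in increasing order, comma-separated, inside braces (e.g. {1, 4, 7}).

{17, 33, 60, 67}

60: fault, frames {60}
81: fault, frames {60,81}
33: fault, frames {60,81,33}
81: hit
67: fault, frames {60,81,33,67}
33: hit
56: fault, evict 60, frames {81,33,67,56}
33: hit
60: fault, evict 81, frames {33,67,56,60}
67: hit
60: hit
17: fault, evict 33, frames {67,56,60,17}
67: hit
33: fault, evict 67, frames {56,60,17,33}
67: fault, evict 56, frames {60,17,33,67}
33: hit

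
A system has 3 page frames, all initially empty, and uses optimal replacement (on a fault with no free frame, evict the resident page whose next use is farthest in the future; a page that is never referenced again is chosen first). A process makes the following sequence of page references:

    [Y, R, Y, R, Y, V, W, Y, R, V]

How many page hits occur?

5

Y -> miss, frames {Y}
R -> miss, frames {Y,R}
Y -> hit
R -> hit
Y -> hit
V -> miss, frames {Y,R,V}
W -> miss, evict V, frames {Y,R,W}
Y -> hit
R -> hit
V -> miss, evict W, frames {Y,R,V}
Hits: 5.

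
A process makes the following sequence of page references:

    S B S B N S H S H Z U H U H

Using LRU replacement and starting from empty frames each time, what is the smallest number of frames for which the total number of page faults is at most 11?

2

f=1: 14 faults
f=2: 8 faults
f=3: 6 faults
f=4: 6 faults
f=5: 6 faults
f=6: 6 faults
Smallest f with faults ≤ 11 is 2.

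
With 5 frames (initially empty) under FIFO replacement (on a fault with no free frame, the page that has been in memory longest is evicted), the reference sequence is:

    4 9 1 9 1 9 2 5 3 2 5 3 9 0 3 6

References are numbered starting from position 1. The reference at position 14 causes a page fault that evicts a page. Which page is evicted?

9

pos 1: 4 → fault, frames [4]
pos 2: 9 → fault, frames [4, 9]
pos 3: 1 → fault, frames [4, 9, 1]
pos 4: 9 → hit
pos 5: 1 → hit
pos 6: 9 → hit
pos 7: 2 → fault, frames [4, 9, 1, 2]
pos 8: 5 → fault, frames [4, 9, 1, 2, 5]
pos 9: 3 → fault, evict 4, frames [9, 1, 2, 5, 3]
pos 10: 2 → hit
pos 11: 5 → hit
pos 12: 3 → hit
pos 13: 9 → hit
pos 14: 0 → fault, evict 9, frames [1, 2, 5, 3, 0]
At position 14, page 9 is evicted.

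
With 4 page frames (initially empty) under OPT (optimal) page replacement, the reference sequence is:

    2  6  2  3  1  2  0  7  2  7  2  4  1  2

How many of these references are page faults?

7

2 → miss, frames (2)
6 → miss, frames (2 6)
2 → hit
3 → miss, frames (2 6 3)
1 → miss, frames (2 6 3 1)
2 → hit
0 → miss, evict 3, frames (2 6 1 0)
7 → miss, evict 0, frames (2 6 1 7)
2 → hit
7 → hit
2 → hit
4 → miss, evict 7, frames (2 6 1 4)
1 → hit
2 → hit
Page faults: 7.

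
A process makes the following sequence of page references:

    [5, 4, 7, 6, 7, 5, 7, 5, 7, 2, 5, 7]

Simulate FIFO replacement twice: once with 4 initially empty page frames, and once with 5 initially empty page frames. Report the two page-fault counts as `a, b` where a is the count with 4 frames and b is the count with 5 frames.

4 frames: F F F F . . . . . F F . → 6 faults.
5 frames: F F F F . . . . . F . . → 5 faults.
5 < 6: adding a frame reduced faults, as is typical.

6, 5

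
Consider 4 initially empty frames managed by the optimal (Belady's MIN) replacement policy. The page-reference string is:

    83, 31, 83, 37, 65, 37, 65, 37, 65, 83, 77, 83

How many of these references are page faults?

83: miss, frames (83)
31: miss, frames (83 31)
83: hit
37: miss, frames (83 31 37)
65: miss, frames (83 31 37 65)
37: hit
65: hit
37: hit
65: hit
83: hit
77: miss, evict 65, frames (83 31 37 77)
83: hit
Page faults: 5.

5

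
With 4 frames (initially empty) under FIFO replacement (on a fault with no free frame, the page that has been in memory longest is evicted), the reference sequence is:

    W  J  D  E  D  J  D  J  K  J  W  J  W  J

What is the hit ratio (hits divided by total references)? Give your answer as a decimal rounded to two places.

W → miss, frames [W]
J → miss, frames [W, J]
D → miss, frames [W, J, D]
E → miss, frames [W, J, D, E]
D → hit
J → hit
D → hit
J → hit
K → miss, evict W, frames [J, D, E, K]
J → hit
W → miss, evict J, frames [D, E, K, W]
J → miss, evict D, frames [E, K, W, J]
W → hit
J → hit
Hits: 7 of 14 references → 7/14 = 0.5000.

0.50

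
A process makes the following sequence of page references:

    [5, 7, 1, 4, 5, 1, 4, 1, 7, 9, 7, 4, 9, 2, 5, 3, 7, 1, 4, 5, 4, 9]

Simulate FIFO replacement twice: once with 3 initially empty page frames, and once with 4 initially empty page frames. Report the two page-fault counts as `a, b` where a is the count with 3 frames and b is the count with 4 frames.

3 frames: F F F F F . . . F F . F . F F F F F F F . F → 16 faults.
4 frames: F F F F . . . . . F . . . F F F F F F F . F → 13 faults.
13 < 16: adding a frame reduced faults, as is typical.

16, 13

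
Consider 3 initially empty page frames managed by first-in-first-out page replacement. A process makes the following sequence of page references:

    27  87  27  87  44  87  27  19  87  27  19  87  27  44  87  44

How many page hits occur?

9

27 → miss, frames [27]
87 → miss, frames [27, 87]
27 → hit
87 → hit
44 → miss, frames [27, 87, 44]
87 → hit
27 → hit
19 → miss, evict 27, frames [87, 44, 19]
87 → hit
27 → miss, evict 87, frames [44, 19, 27]
19 → hit
87 → miss, evict 44, frames [19, 27, 87]
27 → hit
44 → miss, evict 19, frames [27, 87, 44]
87 → hit
44 → hit
Hits: 9.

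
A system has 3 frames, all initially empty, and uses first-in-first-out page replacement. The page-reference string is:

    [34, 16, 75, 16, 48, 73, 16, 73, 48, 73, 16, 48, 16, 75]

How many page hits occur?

7

34 → miss, frames [34]
16 → miss, frames [34, 16]
75 → miss, frames [34, 16, 75]
16 → hit
48 → miss, evict 34, frames [16, 75, 48]
73 → miss, evict 16, frames [75, 48, 73]
16 → miss, evict 75, frames [48, 73, 16]
73 → hit
48 → hit
73 → hit
16 → hit
48 → hit
16 → hit
75 → miss, evict 48, frames [73, 16, 75]
Hits: 7.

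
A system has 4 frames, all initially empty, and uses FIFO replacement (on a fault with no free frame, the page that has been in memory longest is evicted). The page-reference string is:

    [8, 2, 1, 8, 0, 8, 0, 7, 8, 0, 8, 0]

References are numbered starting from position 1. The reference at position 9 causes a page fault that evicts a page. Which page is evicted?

pos 1: 8 → fault, frames (8)
pos 2: 2 → fault, frames (8 2)
pos 3: 1 → fault, frames (8 2 1)
pos 4: 8 → hit
pos 5: 0 → fault, frames (8 2 1 0)
pos 6: 8 → hit
pos 7: 0 → hit
pos 8: 7 → fault, evict 8, frames (2 1 0 7)
pos 9: 8 → fault, evict 2, frames (1 0 7 8)
At position 9, page 2 is evicted.

2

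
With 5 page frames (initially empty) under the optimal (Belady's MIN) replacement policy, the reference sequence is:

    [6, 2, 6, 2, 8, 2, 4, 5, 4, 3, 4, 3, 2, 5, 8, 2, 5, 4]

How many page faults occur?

6

6 -> miss, frames [6]
2 -> miss, frames [6, 2]
6 -> hit
2 -> hit
8 -> miss, frames [6, 2, 8]
2 -> hit
4 -> miss, frames [6, 2, 8, 4]
5 -> miss, frames [6, 2, 8, 4, 5]
4 -> hit
3 -> miss, evict 6, frames [2, 8, 4, 5, 3]
4 -> hit
3 -> hit
2 -> hit
5 -> hit
8 -> hit
2 -> hit
5 -> hit
4 -> hit
Page faults: 6.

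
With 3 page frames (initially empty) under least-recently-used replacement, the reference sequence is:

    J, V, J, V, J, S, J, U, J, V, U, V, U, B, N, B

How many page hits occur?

9

J → miss, frames [J]
V → miss, frames [J, V]
J → hit
V → hit
J → hit
S → miss, frames [V, J, S]
J → hit
U → miss, evict V, frames [S, J, U]
J → hit
V → miss, evict S, frames [U, J, V]
U → hit
V → hit
U → hit
B → miss, evict J, frames [V, U, B]
N → miss, evict V, frames [U, B, N]
B → hit
Hits: 9.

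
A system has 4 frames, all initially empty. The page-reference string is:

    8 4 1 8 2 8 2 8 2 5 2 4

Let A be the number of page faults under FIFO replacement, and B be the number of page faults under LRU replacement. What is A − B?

-1

Under FIFO: F F F . F . . . . F . . → 5 faults.
Under LRU: F F F . F . . . . F . F → 6 faults.
A − B = 5 − 6 = -1.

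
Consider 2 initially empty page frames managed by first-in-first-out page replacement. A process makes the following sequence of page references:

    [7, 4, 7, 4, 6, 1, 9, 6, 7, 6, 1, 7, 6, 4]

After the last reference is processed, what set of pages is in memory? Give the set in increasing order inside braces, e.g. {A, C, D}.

{4, 6}

7: fault, frames [7]
4: fault, frames [7, 4]
7: hit
4: hit
6: fault, evict 7, frames [4, 6]
1: fault, evict 4, frames [6, 1]
9: fault, evict 6, frames [1, 9]
6: fault, evict 1, frames [9, 6]
7: fault, evict 9, frames [6, 7]
6: hit
1: fault, evict 6, frames [7, 1]
7: hit
6: fault, evict 7, frames [1, 6]
4: fault, evict 1, frames [6, 4]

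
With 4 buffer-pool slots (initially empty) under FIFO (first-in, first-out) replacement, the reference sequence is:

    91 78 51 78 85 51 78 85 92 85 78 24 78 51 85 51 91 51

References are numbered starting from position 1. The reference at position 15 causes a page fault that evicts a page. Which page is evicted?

92

pos 1: 91: miss, frames [91]
pos 2: 78: miss, frames [91, 78]
pos 3: 51: miss, frames [91, 78, 51]
pos 4: 78: hit
pos 5: 85: miss, frames [91, 78, 51, 85]
pos 6: 51: hit
pos 7: 78: hit
pos 8: 85: hit
pos 9: 92: miss, evict 91, frames [78, 51, 85, 92]
pos 10: 85: hit
pos 11: 78: hit
pos 12: 24: miss, evict 78, frames [51, 85, 92, 24]
pos 13: 78: miss, evict 51, frames [85, 92, 24, 78]
pos 14: 51: miss, evict 85, frames [92, 24, 78, 51]
pos 15: 85: miss, evict 92, frames [24, 78, 51, 85]
At position 15, page 92 is evicted.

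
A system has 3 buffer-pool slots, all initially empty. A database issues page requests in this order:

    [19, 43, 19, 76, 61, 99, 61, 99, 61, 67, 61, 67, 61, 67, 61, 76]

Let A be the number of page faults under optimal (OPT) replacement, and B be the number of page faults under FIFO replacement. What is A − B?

Under OPT: F F . F F F . . . F . . . . . . → 6 faults.
Under FIFO: F F . F F F . . . F . . . . . F → 7 faults.
A − B = 6 − 7 = -1.

-1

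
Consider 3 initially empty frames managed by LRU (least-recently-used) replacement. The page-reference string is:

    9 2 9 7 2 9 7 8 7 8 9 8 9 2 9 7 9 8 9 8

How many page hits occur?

9 -> fault, frames [9]
2 -> fault, frames [9, 2]
9 -> hit
7 -> fault, frames [2, 9, 7]
2 -> hit
9 -> hit
7 -> hit
8 -> fault, evict 2, frames [9, 7, 8]
7 -> hit
8 -> hit
9 -> hit
8 -> hit
9 -> hit
2 -> fault, evict 7, frames [8, 9, 2]
9 -> hit
7 -> fault, evict 8, frames [2, 9, 7]
9 -> hit
8 -> fault, evict 2, frames [7, 9, 8]
9 -> hit
8 -> hit
Hits: 13.

13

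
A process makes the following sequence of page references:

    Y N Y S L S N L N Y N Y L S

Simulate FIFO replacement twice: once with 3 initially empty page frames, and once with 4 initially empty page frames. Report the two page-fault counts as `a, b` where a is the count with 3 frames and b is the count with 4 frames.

3 frames: F F . F F . . . . F F . . F → 7 faults.
4 frames: F F . F F . . . . . . . . . → 4 faults.
4 < 7: adding a frame reduced faults, as is typical.

7, 4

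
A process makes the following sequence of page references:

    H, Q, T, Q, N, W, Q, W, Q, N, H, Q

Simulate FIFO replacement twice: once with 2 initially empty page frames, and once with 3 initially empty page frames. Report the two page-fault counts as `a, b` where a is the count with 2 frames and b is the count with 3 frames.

2 frames: F F F . F F F . . F F F → 9 faults.
3 frames: F F F . F F F . . . F . → 7 faults.
7 < 9: adding a frame reduced faults, as is typical.

9, 7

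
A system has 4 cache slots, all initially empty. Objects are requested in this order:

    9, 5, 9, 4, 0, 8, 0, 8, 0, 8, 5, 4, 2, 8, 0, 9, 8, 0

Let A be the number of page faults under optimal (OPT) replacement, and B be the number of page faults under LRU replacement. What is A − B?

Under OPT: F F . F F F . . . . . . F . . F . . → 7 faults.
Under LRU: F F . F F F . . . . F . F . F F . . → 9 faults.
A − B = 7 − 9 = -2.

-2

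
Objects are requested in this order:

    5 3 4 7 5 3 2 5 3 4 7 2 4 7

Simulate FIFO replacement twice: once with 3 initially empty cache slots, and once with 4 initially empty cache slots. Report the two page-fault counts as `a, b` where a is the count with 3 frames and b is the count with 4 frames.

3 frames: F F F F F F F . . F F . . . → 9 faults.
4 frames: F F F F . . F F F F F F . . → 10 faults.
10 > 9: adding a frame increased faults — Belady's anomaly.

9, 10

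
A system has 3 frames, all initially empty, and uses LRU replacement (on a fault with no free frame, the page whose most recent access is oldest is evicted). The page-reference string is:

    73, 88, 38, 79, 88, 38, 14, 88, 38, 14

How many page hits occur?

5

73: miss, frames {73}
88: miss, frames {73,88}
38: miss, frames {73,88,38}
79: miss, evict 73, frames {88,38,79}
88: hit
38: hit
14: miss, evict 79, frames {88,38,14}
88: hit
38: hit
14: hit
Hits: 5.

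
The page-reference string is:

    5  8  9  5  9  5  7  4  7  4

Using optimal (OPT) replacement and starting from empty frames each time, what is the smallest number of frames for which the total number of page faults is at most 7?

f=1: 10 faults
f=2: 5 faults
f=3: 5 faults
f=4: 5 faults
f=5: 5 faults
Smallest f with faults ≤ 7 is 2.

2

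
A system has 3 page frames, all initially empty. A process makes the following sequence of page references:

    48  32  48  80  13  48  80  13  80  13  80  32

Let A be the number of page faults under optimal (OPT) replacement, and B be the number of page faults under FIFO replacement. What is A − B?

-1

Under OPT: F F . F F . . . . . . F → 5 faults.
Under FIFO: F F . F F F . . . . . F → 6 faults.
A − B = 5 − 6 = -1.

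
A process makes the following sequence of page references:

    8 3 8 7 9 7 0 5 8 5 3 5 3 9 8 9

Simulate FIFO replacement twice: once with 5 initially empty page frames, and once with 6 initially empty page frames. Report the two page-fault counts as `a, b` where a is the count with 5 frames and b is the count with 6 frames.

8, 6

5 frames: F F . F F . F F F . F . . . . . → 8 faults.
6 frames: F F . F F . F F . . . . . . . . → 6 faults.
6 < 8: adding a frame reduced faults, as is typical.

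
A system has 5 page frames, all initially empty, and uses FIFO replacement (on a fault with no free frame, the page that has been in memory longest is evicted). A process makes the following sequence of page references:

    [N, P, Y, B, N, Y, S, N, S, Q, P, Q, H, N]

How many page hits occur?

6

N → fault, frames [N]
P → fault, frames [N, P]
Y → fault, frames [N, P, Y]
B → fault, frames [N, P, Y, B]
N → hit
Y → hit
S → fault, frames [N, P, Y, B, S]
N → hit
S → hit
Q → fault, evict N, frames [P, Y, B, S, Q]
P → hit
Q → hit
H → fault, evict P, frames [Y, B, S, Q, H]
N → fault, evict Y, frames [B, S, Q, H, N]
Hits: 6.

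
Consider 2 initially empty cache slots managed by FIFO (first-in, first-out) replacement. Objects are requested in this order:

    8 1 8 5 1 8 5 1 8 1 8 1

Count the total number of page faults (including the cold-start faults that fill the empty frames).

8 → fault, frames {8}
1 → fault, frames {8,1}
8 → hit
5 → fault, evict 8, frames {1,5}
1 → hit
8 → fault, evict 1, frames {5,8}
5 → hit
1 → fault, evict 5, frames {8,1}
8 → hit
1 → hit
8 → hit
1 → hit
Page faults: 5.

5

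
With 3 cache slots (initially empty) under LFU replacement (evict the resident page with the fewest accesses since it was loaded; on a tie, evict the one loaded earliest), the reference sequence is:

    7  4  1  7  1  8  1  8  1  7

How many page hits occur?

7 → fault, frames (7)
4 → fault, frames (7 4)
1 → fault, frames (7 4 1)
7 → hit
1 → hit
8 → fault, evict 4, frames (7 1 8)
1 → hit
8 → hit
1 → hit
7 → hit
Hits: 6.

6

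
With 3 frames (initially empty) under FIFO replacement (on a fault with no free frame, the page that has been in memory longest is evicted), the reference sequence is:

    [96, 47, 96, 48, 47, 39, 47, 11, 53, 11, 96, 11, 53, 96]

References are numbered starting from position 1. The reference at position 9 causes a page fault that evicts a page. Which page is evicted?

48

pos 1: 96 -> miss, frames (96)
pos 2: 47 -> miss, frames (96 47)
pos 3: 96 -> hit
pos 4: 48 -> miss, frames (96 47 48)
pos 5: 47 -> hit
pos 6: 39 -> miss, evict 96, frames (47 48 39)
pos 7: 47 -> hit
pos 8: 11 -> miss, evict 47, frames (48 39 11)
pos 9: 53 -> miss, evict 48, frames (39 11 53)
At position 9, page 48 is evicted.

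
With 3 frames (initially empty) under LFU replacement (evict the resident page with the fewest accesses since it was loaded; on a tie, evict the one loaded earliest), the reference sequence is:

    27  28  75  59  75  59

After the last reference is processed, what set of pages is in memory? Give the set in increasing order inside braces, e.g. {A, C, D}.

27: fault, frames [27]
28: fault, frames [27, 28]
75: fault, frames [27, 28, 75]
59: fault, evict 27, frames [28, 75, 59]
75: hit
59: hit

{28, 59, 75}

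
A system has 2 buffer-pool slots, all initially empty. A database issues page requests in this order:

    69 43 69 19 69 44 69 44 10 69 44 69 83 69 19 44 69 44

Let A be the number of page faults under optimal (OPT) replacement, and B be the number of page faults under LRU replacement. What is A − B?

-2

Under OPT: F F . F . F . . F . F . F . F F . . → 9 faults.
Under LRU: F F . F . F . . F F F . F . F F F . → 11 faults.
A − B = 9 − 11 = -2.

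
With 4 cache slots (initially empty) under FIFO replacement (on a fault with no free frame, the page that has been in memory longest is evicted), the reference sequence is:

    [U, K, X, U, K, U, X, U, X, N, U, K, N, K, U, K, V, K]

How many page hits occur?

U: miss, frames (U)
K: miss, frames (U K)
X: miss, frames (U K X)
U: hit
K: hit
U: hit
X: hit
U: hit
X: hit
N: miss, frames (U K X N)
U: hit
K: hit
N: hit
K: hit
U: hit
K: hit
V: miss, evict U, frames (K X N V)
K: hit
Hits: 13.

13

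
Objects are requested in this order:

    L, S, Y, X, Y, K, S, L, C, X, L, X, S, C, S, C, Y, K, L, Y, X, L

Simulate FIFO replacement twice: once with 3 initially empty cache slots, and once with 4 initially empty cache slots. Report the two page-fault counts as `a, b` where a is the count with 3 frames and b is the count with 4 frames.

14, 12

3 frames: F F F F . F F F F F . . F . . . F F F . F . → 14 faults.
4 frames: F F F F . F . F F . . . F . . . F F F . F . → 12 faults.
12 < 14: adding a frame reduced faults, as is typical.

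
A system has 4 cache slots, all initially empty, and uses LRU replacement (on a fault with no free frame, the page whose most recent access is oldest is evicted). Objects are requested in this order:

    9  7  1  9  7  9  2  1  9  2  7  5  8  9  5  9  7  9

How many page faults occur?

9 → fault, frames {9}
7 → fault, frames {9,7}
1 → fault, frames {9,7,1}
9 → hit
7 → hit
9 → hit
2 → fault, frames {1,7,9,2}
1 → hit
9 → hit
2 → hit
7 → hit
5 → fault, evict 1, frames {9,2,7,5}
8 → fault, evict 9, frames {2,7,5,8}
9 → fault, evict 2, frames {7,5,8,9}
5 → hit
9 → hit
7 → hit
9 → hit
Page faults: 7.

7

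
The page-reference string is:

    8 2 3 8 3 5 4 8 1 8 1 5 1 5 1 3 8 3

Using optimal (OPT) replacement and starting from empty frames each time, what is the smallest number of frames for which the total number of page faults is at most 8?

3

f=1: 18 faults
f=2: 9 faults
f=3: 7 faults
f=4: 6 faults
f=5: 6 faults
f=6: 6 faults
Smallest f with faults ≤ 8 is 3.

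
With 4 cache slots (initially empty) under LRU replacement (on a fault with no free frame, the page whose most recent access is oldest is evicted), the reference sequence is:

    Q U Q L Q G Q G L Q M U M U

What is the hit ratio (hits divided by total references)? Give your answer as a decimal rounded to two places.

Q → miss, frames {Q}
U → miss, frames {Q,U}
Q → hit
L → miss, frames {U,Q,L}
Q → hit
G → miss, frames {U,L,Q,G}
Q → hit
G → hit
L → hit
Q → hit
M → miss, evict U, frames {G,L,Q,M}
U → miss, evict G, frames {L,Q,M,U}
M → hit
U → hit
Hits: 8 of 14 references → 8/14 = 0.5714.

0.57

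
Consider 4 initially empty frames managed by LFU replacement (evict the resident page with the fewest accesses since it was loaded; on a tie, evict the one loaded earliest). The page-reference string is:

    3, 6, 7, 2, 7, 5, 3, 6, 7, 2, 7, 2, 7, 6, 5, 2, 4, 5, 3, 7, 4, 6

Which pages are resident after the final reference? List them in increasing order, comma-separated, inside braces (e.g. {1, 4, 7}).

3 -> fault, frames [3]
6 -> fault, frames [3, 6]
7 -> fault, frames [3, 6, 7]
2 -> fault, frames [3, 6, 7, 2]
7 -> hit
5 -> fault, evict 3, frames [6, 7, 2, 5]
3 -> fault, evict 6, frames [7, 2, 5, 3]
6 -> fault, evict 2, frames [7, 5, 3, 6]
7 -> hit
2 -> fault, evict 5, frames [7, 3, 6, 2]
7 -> hit
2 -> hit
7 -> hit
6 -> hit
5 -> fault, evict 3, frames [7, 6, 2, 5]
2 -> hit
4 -> fault, evict 5, frames [7, 6, 2, 4]
5 -> fault, evict 4, frames [7, 6, 2, 5]
3 -> fault, evict 5, frames [7, 6, 2, 3]
7 -> hit
4 -> fault, evict 3, frames [7, 6, 2, 4]
6 -> hit

{2, 4, 6, 7}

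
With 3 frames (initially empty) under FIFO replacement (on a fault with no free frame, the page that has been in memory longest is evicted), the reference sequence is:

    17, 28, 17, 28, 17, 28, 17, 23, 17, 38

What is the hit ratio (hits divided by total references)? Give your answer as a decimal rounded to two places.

0.60

17 → miss, frames [17]
28 → miss, frames [17, 28]
17 → hit
28 → hit
17 → hit
28 → hit
17 → hit
23 → miss, frames [17, 28, 23]
17 → hit
38 → miss, evict 17, frames [28, 23, 38]
Hits: 6 of 10 references → 6/10 = 0.6000.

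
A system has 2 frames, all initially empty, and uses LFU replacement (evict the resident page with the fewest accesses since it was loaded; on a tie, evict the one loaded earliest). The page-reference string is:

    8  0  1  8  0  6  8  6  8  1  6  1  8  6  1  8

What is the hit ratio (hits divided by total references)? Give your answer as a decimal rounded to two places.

0.25

8: miss, frames (8)
0: miss, frames (8 0)
1: miss, evict 8, frames (0 1)
8: miss, evict 0, frames (1 8)
0: miss, evict 1, frames (8 0)
6: miss, evict 8, frames (0 6)
8: miss, evict 0, frames (6 8)
6: hit
8: hit
1: miss, evict 6, frames (8 1)
6: miss, evict 1, frames (8 6)
1: miss, evict 6, frames (8 1)
8: hit
6: miss, evict 1, frames (8 6)
1: miss, evict 6, frames (8 1)
8: hit
Hits: 4 of 16 references → 4/16 = 0.2500.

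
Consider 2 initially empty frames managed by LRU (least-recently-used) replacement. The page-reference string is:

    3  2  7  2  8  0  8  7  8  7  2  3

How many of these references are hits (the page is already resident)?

4

3: fault, frames {3}
2: fault, frames {3,2}
7: fault, evict 3, frames {2,7}
2: hit
8: fault, evict 7, frames {2,8}
0: fault, evict 2, frames {8,0}
8: hit
7: fault, evict 0, frames {8,7}
8: hit
7: hit
2: fault, evict 8, frames {7,2}
3: fault, evict 7, frames {2,3}
Hits: 4.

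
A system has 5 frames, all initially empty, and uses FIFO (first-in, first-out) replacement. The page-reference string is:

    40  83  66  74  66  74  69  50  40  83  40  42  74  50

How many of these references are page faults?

40 → fault, frames (40)
83 → fault, frames (40 83)
66 → fault, frames (40 83 66)
74 → fault, frames (40 83 66 74)
66 → hit
74 → hit
69 → fault, frames (40 83 66 74 69)
50 → fault, evict 40, frames (83 66 74 69 50)
40 → fault, evict 83, frames (66 74 69 50 40)
83 → fault, evict 66, frames (74 69 50 40 83)
40 → hit
42 → fault, evict 74, frames (69 50 40 83 42)
74 → fault, evict 69, frames (50 40 83 42 74)
50 → hit
Page faults: 10.

10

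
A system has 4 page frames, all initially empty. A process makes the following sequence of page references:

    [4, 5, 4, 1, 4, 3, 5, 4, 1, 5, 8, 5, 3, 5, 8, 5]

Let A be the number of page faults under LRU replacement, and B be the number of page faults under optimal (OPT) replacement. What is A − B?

Under LRU: F F . F . F . . . . F . F . . . → 6 faults.
Under OPT: F F . F . F . . . . F . . . . . → 5 faults.
A − B = 6 − 5 = 1.

1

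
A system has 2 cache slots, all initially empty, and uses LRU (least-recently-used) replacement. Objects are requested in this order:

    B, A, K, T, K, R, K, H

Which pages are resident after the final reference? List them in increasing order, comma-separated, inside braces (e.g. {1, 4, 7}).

B -> fault, frames {B}
A -> fault, frames {B,A}
K -> fault, evict B, frames {A,K}
T -> fault, evict A, frames {K,T}
K -> hit
R -> fault, evict T, frames {K,R}
K -> hit
H -> fault, evict R, frames {K,H}

{H, K}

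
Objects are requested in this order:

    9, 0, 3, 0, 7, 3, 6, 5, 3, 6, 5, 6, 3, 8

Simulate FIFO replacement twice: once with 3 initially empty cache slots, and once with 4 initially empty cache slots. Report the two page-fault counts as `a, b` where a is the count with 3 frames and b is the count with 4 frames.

8, 7

3 frames: F F F . F . F F F . . . . F → 8 faults.
4 frames: F F F . F . F F . . . . . F → 7 faults.
7 < 8: adding a frame reduced faults, as is typical.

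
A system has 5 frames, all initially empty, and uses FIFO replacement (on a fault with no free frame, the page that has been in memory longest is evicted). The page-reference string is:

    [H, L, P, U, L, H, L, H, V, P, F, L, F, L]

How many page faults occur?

H: fault, frames {H}
L: fault, frames {H,L}
P: fault, frames {H,L,P}
U: fault, frames {H,L,P,U}
L: hit
H: hit
L: hit
H: hit
V: fault, frames {H,L,P,U,V}
P: hit
F: fault, evict H, frames {L,P,U,V,F}
L: hit
F: hit
L: hit
Page faults: 6.

6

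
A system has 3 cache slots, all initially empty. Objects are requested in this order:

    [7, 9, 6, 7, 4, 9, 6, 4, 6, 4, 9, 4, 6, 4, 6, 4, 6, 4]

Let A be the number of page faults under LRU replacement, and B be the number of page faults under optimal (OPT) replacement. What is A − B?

Under LRU: F F F . F F F . . . . . . . . . . . → 6 faults.
Under OPT: F F F . F . . . . . . . . . . . . . → 4 faults.
A − B = 6 − 4 = 2.

2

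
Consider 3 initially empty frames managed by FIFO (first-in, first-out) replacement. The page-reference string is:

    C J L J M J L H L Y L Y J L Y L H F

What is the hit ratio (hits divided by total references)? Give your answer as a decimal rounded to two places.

0.44

C → miss, frames (C)
J → miss, frames (C J)
L → miss, frames (C J L)
J → hit
M → miss, evict C, frames (J L M)
J → hit
L → hit
H → miss, evict J, frames (L M H)
L → hit
Y → miss, evict L, frames (M H Y)
L → miss, evict M, frames (H Y L)
Y → hit
J → miss, evict H, frames (Y L J)
L → hit
Y → hit
L → hit
H → miss, evict Y, frames (L J H)
F → miss, evict L, frames (J H F)
Hits: 8 of 18 references → 8/18 = 0.4444.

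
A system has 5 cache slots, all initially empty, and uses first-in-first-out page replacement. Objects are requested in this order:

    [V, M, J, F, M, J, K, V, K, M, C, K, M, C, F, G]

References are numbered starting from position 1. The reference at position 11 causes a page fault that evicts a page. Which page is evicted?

V

pos 1: V: miss, frames [V]
pos 2: M: miss, frames [V, M]
pos 3: J: miss, frames [V, M, J]
pos 4: F: miss, frames [V, M, J, F]
pos 5: M: hit
pos 6: J: hit
pos 7: K: miss, frames [V, M, J, F, K]
pos 8: V: hit
pos 9: K: hit
pos 10: M: hit
pos 11: C: miss, evict V, frames [M, J, F, K, C]
At position 11, page V is evicted.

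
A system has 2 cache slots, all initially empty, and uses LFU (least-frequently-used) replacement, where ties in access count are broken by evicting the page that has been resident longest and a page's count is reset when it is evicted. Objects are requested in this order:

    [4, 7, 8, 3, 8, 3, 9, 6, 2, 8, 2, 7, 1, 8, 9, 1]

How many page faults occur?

14

4: miss, frames (4)
7: miss, frames (4 7)
8: miss, evict 4, frames (7 8)
3: miss, evict 7, frames (8 3)
8: hit
3: hit
9: miss, evict 8, frames (3 9)
6: miss, evict 9, frames (3 6)
2: miss, evict 6, frames (3 2)
8: miss, evict 2, frames (3 8)
2: miss, evict 8, frames (3 2)
7: miss, evict 2, frames (3 7)
1: miss, evict 7, frames (3 1)
8: miss, evict 1, frames (3 8)
9: miss, evict 8, frames (3 9)
1: miss, evict 9, frames (3 1)
Page faults: 14.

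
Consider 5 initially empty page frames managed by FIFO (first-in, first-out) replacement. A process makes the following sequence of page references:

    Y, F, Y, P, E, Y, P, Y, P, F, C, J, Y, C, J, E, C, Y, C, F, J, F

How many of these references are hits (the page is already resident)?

14

Y: fault, frames [Y]
F: fault, frames [Y, F]
Y: hit
P: fault, frames [Y, F, P]
E: fault, frames [Y, F, P, E]
Y: hit
P: hit
Y: hit
P: hit
F: hit
C: fault, frames [Y, F, P, E, C]
J: fault, evict Y, frames [F, P, E, C, J]
Y: fault, evict F, frames [P, E, C, J, Y]
C: hit
J: hit
E: hit
C: hit
Y: hit
C: hit
F: fault, evict P, frames [E, C, J, Y, F]
J: hit
F: hit
Hits: 14.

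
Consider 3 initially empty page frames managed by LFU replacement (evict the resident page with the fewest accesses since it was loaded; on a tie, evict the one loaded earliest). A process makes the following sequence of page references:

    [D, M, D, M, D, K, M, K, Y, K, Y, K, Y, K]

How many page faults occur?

9

D -> miss, frames {D}
M -> miss, frames {D,M}
D -> hit
M -> hit
D -> hit
K -> miss, frames {D,M,K}
M -> hit
K -> hit
Y -> miss, evict K, frames {D,M,Y}
K -> miss, evict Y, frames {D,M,K}
Y -> miss, evict K, frames {D,M,Y}
K -> miss, evict Y, frames {D,M,K}
Y -> miss, evict K, frames {D,M,Y}
K -> miss, evict Y, frames {D,M,K}
Page faults: 9.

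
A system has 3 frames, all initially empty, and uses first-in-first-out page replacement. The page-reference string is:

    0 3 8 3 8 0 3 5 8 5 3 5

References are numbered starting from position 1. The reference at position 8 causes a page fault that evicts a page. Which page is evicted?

0

pos 1: 0 -> miss, frames {0}
pos 2: 3 -> miss, frames {0,3}
pos 3: 8 -> miss, frames {0,3,8}
pos 4: 3 -> hit
pos 5: 8 -> hit
pos 6: 0 -> hit
pos 7: 3 -> hit
pos 8: 5 -> miss, evict 0, frames {3,8,5}
At position 8, page 0 is evicted.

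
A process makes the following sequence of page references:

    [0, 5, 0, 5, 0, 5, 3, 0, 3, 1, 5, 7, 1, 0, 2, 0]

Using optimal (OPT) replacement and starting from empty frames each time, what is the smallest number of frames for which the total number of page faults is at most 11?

2

f=1: 16 faults
f=2: 8 faults
f=3: 6 faults
f=4: 6 faults
f=5: 6 faults
f=6: 6 faults
Smallest f with faults ≤ 11 is 2.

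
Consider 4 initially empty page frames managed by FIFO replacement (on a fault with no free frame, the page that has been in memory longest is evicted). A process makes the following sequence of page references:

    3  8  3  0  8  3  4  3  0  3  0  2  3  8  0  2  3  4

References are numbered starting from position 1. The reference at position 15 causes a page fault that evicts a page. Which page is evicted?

4

pos 1: 3: fault, frames {3}
pos 2: 8: fault, frames {3,8}
pos 3: 3: hit
pos 4: 0: fault, frames {3,8,0}
pos 5: 8: hit
pos 6: 3: hit
pos 7: 4: fault, frames {3,8,0,4}
pos 8: 3: hit
pos 9: 0: hit
pos 10: 3: hit
pos 11: 0: hit
pos 12: 2: fault, evict 3, frames {8,0,4,2}
pos 13: 3: fault, evict 8, frames {0,4,2,3}
pos 14: 8: fault, evict 0, frames {4,2,3,8}
pos 15: 0: fault, evict 4, frames {2,3,8,0}
At position 15, page 4 is evicted.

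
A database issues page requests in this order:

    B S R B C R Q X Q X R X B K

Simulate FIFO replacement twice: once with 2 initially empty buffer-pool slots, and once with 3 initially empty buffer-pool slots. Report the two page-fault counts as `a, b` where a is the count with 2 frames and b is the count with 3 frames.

2 frames: F F F F F F F F . . F . F F → 11 faults.
3 frames: F F F . F . F F . . F . F F → 9 faults.
9 < 11: adding a frame reduced faults, as is typical.

11, 9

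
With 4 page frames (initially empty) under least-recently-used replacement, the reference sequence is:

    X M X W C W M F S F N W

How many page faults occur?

8

X → fault, frames [X]
M → fault, frames [X, M]
X → hit
W → fault, frames [M, X, W]
C → fault, frames [M, X, W, C]
W → hit
M → hit
F → fault, evict X, frames [C, W, M, F]
S → fault, evict C, frames [W, M, F, S]
F → hit
N → fault, evict W, frames [M, S, F, N]
W → fault, evict M, frames [S, F, N, W]
Page faults: 8.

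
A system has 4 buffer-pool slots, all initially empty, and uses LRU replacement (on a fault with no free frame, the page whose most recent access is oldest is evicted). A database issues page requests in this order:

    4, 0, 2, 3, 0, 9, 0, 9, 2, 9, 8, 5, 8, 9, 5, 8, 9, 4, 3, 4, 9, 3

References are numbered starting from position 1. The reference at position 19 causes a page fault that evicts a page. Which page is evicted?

pos 1: 4: miss, frames {4}
pos 2: 0: miss, frames {4,0}
pos 3: 2: miss, frames {4,0,2}
pos 4: 3: miss, frames {4,0,2,3}
pos 5: 0: hit
pos 6: 9: miss, evict 4, frames {2,3,0,9}
pos 7: 0: hit
pos 8: 9: hit
pos 9: 2: hit
pos 10: 9: hit
pos 11: 8: miss, evict 3, frames {0,2,9,8}
pos 12: 5: miss, evict 0, frames {2,9,8,5}
pos 13: 8: hit
pos 14: 9: hit
pos 15: 5: hit
pos 16: 8: hit
pos 17: 9: hit
pos 18: 4: miss, evict 2, frames {5,8,9,4}
pos 19: 3: miss, evict 5, frames {8,9,4,3}
At position 19, page 5 is evicted.

5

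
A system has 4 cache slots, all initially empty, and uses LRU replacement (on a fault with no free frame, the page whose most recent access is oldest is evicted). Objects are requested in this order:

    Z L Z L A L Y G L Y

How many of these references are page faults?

Z -> fault, frames {Z}
L -> fault, frames {Z,L}
Z -> hit
L -> hit
A -> fault, frames {Z,L,A}
L -> hit
Y -> fault, frames {Z,A,L,Y}
G -> fault, evict Z, frames {A,L,Y,G}
L -> hit
Y -> hit
Page faults: 5.

5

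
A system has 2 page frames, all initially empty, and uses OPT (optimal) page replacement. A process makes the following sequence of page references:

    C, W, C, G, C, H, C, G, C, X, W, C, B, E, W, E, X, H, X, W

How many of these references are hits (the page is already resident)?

C: fault, frames {C}
W: fault, frames {C,W}
C: hit
G: fault, evict W, frames {C,G}
C: hit
H: fault, evict G, frames {C,H}
C: hit
G: fault, evict H, frames {C,G}
C: hit
X: fault, evict G, frames {C,X}
W: fault, evict X, frames {C,W}
C: hit
B: fault, evict C, frames {W,B}
E: fault, evict B, frames {W,E}
W: hit
E: hit
X: fault, evict E, frames {W,X}
H: fault, evict W, frames {X,H}
X: hit
W: fault, evict H, frames {X,W}
Hits: 8.

8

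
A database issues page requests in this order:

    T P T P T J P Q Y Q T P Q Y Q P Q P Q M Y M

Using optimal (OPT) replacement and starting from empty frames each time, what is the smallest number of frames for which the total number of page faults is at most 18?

2

f=1: 22 faults
f=2: 11 faults
f=3: 7 faults
f=4: 6 faults
f=5: 6 faults
f=6: 6 faults
Smallest f with faults ≤ 18 is 2.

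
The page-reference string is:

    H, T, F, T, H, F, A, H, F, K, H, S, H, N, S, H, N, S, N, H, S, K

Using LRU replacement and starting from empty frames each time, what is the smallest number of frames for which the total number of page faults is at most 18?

3

f=1: 22 faults
f=2: 19 faults
f=3: 8 faults
f=4: 7 faults
f=5: 7 faults
f=6: 7 faults
f=7: 7 faults
Smallest f with faults ≤ 18 is 3.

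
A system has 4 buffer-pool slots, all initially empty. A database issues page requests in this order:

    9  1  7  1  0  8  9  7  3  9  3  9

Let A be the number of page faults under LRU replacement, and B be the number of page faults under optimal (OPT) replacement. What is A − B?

Under LRU: F F F . F F F F F . . . → 8 faults.
Under OPT: F F F . F F . . F . . . → 6 faults.
A − B = 8 − 6 = 2.

2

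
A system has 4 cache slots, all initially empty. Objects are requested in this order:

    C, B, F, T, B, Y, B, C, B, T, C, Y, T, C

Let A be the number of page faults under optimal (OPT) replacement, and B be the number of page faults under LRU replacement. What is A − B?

Under OPT: F F F F . F . . . . . . . . → 5 faults.
Under LRU: F F F F . F . F . . . . . . → 6 faults.
A − B = 5 − 6 = -1.

-1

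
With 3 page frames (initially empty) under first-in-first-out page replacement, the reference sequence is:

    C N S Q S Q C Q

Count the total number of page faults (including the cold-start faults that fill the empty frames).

C → fault, frames (C)
N → fault, frames (C N)
S → fault, frames (C N S)
Q → fault, evict C, frames (N S Q)
S → hit
Q → hit
C → fault, evict N, frames (S Q C)
Q → hit
Page faults: 5.

5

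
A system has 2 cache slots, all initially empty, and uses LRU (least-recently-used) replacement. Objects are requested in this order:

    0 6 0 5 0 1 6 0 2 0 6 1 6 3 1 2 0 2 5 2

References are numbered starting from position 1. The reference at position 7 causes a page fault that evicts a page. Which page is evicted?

pos 1: 0 -> fault, frames (0)
pos 2: 6 -> fault, frames (0 6)
pos 3: 0 -> hit
pos 4: 5 -> fault, evict 6, frames (0 5)
pos 5: 0 -> hit
pos 6: 1 -> fault, evict 5, frames (0 1)
pos 7: 6 -> fault, evict 0, frames (1 6)
At position 7, page 0 is evicted.

0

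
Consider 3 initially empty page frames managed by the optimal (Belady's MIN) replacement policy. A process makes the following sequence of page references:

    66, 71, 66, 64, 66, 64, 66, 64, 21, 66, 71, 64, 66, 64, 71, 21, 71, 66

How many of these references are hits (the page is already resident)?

66: fault, frames {66}
71: fault, frames {66,71}
66: hit
64: fault, frames {66,71,64}
66: hit
64: hit
66: hit
64: hit
21: fault, evict 64, frames {66,71,21}
66: hit
71: hit
64: fault, evict 21, frames {66,71,64}
66: hit
64: hit
71: hit
21: fault, evict 64, frames {66,71,21}
71: hit
66: hit
Hits: 12.

12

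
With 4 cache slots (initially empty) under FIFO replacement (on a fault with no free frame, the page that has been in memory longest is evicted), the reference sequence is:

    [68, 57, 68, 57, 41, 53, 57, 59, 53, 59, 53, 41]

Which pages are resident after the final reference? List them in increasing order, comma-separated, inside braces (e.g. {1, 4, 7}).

68 → fault, frames (68)
57 → fault, frames (68 57)
68 → hit
57 → hit
41 → fault, frames (68 57 41)
53 → fault, frames (68 57 41 53)
57 → hit
59 → fault, evict 68, frames (57 41 53 59)
53 → hit
59 → hit
53 → hit
41 → hit

{41, 53, 57, 59}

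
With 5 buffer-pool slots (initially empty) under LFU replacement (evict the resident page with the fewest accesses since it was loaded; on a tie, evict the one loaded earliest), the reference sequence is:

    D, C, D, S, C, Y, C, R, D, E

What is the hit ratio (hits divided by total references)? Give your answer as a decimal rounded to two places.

0.40

D → miss, frames [D]
C → miss, frames [D, C]
D → hit
S → miss, frames [D, C, S]
C → hit
Y → miss, frames [D, C, S, Y]
C → hit
R → miss, frames [D, C, S, Y, R]
D → hit
E → miss, evict S, frames [D, C, Y, R, E]
Hits: 4 of 10 references → 4/10 = 0.4000.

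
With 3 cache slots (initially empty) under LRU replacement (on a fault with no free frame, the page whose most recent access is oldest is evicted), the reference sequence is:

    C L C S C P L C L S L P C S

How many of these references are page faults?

9

C -> fault, frames [C]
L -> fault, frames [C, L]
C -> hit
S -> fault, frames [L, C, S]
C -> hit
P -> fault, evict L, frames [S, C, P]
L -> fault, evict S, frames [C, P, L]
C -> hit
L -> hit
S -> fault, evict P, frames [C, L, S]
L -> hit
P -> fault, evict C, frames [S, L, P]
C -> fault, evict S, frames [L, P, C]
S -> fault, evict L, frames [P, C, S]
Page faults: 9.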